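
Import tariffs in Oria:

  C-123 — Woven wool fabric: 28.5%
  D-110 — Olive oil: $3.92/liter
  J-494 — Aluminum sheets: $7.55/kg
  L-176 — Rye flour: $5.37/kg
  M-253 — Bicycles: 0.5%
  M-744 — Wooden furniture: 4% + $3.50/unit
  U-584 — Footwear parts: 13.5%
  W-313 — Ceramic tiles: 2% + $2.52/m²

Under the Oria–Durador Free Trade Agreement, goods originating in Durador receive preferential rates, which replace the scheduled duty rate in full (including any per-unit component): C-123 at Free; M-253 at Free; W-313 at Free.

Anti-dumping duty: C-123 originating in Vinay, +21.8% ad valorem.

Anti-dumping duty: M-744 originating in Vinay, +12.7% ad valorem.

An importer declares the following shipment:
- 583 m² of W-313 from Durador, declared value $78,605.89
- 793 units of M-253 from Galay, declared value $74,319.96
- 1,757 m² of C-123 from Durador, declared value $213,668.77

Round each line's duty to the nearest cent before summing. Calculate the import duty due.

Line 1 (W-313, Durador, 583 m², $78,605.89):
Base rate for W-313 is 2% + $2.52/m².
Origin Durador qualifies under the Oria–Durador agreement and W-313 is covered: preferential rate Free applies instead.
Duty = $78,605.89 × 0% = $0.00.
Line 2 (M-253, Galay, 793 units, $74,319.96):
Base rate for M-253 is 0.5%.
M-253 has an FTA preferential rate, but origin Galay is not Durador; base rate stands.
Duty = $74,319.96 × 0.5% = $371.60.
Line 3 (C-123, Durador, 1,757 m², $213,668.77):
Base rate for C-123 is 28.5%.
Origin Durador qualifies under the Oria–Durador agreement and C-123 is covered: preferential rate Free applies instead.
The additional-duty order on C-123 targets Vinay, not Durador; it does not apply.
Duty = $213,668.77 × 0% = $0.00.
Total = $0.00 + $371.60 + $0.00 = $371.60.

$371.60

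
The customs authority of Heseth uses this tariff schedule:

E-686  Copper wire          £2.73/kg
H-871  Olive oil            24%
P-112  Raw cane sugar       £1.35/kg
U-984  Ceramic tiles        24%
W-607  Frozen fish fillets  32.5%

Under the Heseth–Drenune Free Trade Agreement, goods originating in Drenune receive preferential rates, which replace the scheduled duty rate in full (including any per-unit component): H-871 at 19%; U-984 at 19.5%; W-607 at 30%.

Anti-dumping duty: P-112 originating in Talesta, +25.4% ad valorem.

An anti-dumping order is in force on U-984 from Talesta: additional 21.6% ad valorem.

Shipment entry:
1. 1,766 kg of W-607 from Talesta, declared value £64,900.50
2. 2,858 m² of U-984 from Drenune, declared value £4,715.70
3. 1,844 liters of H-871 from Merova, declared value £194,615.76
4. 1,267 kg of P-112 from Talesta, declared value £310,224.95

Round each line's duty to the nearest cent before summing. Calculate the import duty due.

Line 1 (W-607, Talesta, 1,766 kg, £64,900.50):
Base rate for W-607 is 32.5%.
W-607 has an FTA preferential rate, but origin Talesta is not Drenune; base rate stands.
Duty = £64,900.50 × 32.5% = £21,092.66.
Line 2 (U-984, Drenune, 2,858 m², £4,715.70):
Base rate for U-984 is 24%.
Origin Drenune qualifies under the Heseth–Drenune agreement and U-984 is covered: preferential rate 19.5% applies instead.
The additional-duty order on U-984 targets Talesta, not Drenune; it does not apply.
Duty = £4,715.70 × 19.5% = £919.56.
Line 3 (H-871, Merova, 1,844 liters, £194,615.76):
Base rate for H-871 is 24%.
H-871 has an FTA preferential rate, but origin Merova is not Drenune; base rate stands.
Duty = £194,615.76 × 24% = £46,707.78.
Line 4 (P-112, Talesta, 1,267 kg, £310,224.95):
Base rate for P-112 is £1.35/kg.
Additional duty on P-112 from Talesta: +25.4% ad valorem. Applied ad valorem rate = 25.4%.
Duty = £310,224.95 × 25.4% + 1,267 × £1.35 = £80,507.59.
Total = £21,092.66 + £919.56 + £46,707.78 + £80,507.59 = £149,227.59.

£149,227.59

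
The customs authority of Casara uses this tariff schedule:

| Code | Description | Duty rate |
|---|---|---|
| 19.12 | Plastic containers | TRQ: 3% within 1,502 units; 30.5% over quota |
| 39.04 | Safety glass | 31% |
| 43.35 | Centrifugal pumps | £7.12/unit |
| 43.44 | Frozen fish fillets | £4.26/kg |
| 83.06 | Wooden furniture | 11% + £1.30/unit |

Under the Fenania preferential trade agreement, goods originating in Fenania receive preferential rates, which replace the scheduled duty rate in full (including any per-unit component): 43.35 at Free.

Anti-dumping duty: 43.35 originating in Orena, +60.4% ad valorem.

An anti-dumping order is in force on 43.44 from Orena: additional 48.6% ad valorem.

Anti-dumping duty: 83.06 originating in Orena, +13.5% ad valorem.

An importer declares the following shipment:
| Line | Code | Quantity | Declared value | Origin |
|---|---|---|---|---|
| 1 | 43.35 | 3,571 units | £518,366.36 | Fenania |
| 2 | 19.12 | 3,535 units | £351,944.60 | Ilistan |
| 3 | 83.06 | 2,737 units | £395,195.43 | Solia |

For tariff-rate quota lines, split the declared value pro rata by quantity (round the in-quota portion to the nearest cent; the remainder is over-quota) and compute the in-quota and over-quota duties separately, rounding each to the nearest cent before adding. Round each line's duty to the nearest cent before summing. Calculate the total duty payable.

£113,249.44

Line 1 (43.35, Fenania, 3,571 units, £518,366.36):
Base rate for 43.35 is £7.12/unit.
Origin Fenania qualifies under the Casara–Fenania agreement and 43.35 is covered: preferential rate Free applies instead.
The additional-duty order on 43.35 targets Orena, not Fenania; it does not apply.
Duty = £518,366.36 × 0% = £0.00.
Line 2 (19.12, Ilistan, 3,535 units, £351,944.60):
Code 19.12 is under a tariff-rate quota (threshold 1,502 units). In-quota: 1,502 units at 3%; over-quota: 2,033 units at 30.5%.
Pro-rata value split: in-quota = £351,944.60 × 1,502/3,535 = £149,539.12; over-quota = £351,944.60 − £149,539.12 = £202,405.48.
In-quota duty = £149,539.12 × 3% = £4,486.17. Over-quota duty = £202,405.48 × 30.5% = £61,733.67.
Line duty = £4,486.17 + £61,733.67 = £66,219.84.
Line 3 (83.06, Solia, 2,737 units, £395,195.43):
Base rate for 83.06 is 11% + £1.30/unit.
The additional-duty order on 83.06 targets Orena, not Solia; it does not apply.
Duty = £395,195.43 × 11% + 2,737 × £1.30 = £47,029.60.
Total = £0.00 + £66,219.84 + £47,029.60 = £113,249.44.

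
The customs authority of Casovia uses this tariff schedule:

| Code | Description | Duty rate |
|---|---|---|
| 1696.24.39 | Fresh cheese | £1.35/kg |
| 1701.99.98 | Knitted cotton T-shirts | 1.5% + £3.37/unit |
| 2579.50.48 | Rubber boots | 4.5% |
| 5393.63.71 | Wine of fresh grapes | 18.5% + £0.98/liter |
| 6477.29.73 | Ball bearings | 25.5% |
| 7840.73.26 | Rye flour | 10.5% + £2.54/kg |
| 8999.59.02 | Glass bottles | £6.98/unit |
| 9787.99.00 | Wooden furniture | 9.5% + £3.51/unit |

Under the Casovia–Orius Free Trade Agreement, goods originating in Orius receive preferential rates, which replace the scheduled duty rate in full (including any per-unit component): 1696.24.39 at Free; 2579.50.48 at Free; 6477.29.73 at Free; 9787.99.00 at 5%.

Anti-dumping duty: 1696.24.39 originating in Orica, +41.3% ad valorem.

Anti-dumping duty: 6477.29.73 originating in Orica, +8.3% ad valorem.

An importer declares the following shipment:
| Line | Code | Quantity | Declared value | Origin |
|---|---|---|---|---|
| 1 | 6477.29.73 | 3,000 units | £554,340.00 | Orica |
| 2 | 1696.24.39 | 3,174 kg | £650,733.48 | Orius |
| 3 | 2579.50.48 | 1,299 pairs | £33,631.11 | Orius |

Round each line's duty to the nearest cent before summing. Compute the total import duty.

£187,366.92

Line 1 (6477.29.73, Orica, 3,000 units, £554,340.00):
Base rate for 6477.29.73 is 25.5%.
6477.29.73 has an FTA preferential rate, but origin Orica is not Orius; base rate stands.
Additional duty on 6477.29.73 from Orica: +8.3%. Applied ad valorem rate: 25.5% + 8.3% = 33.8%.
Duty = £554,340.00 × 33.8% = £187,366.92.
Line 2 (1696.24.39, Orius, 3,174 kg, £650,733.48):
Base rate for 1696.24.39 is £1.35/kg.
Origin Orius qualifies under the Casovia–Orius agreement and 1696.24.39 is covered: preferential rate Free applies instead.
The additional-duty order on 1696.24.39 targets Orica, not Orius; it does not apply.
Duty = £650,733.48 × 0% = £0.00.
Line 3 (2579.50.48, Orius, 1,299 pairs, £33,631.11):
Base rate for 2579.50.48 is 4.5%.
Origin Orius qualifies under the Casovia–Orius agreement and 2579.50.48 is covered: preferential rate Free applies instead.
Duty = £33,631.11 × 0% = £0.00.
Total = £187,366.92 + £0.00 + £0.00 = £187,366.92.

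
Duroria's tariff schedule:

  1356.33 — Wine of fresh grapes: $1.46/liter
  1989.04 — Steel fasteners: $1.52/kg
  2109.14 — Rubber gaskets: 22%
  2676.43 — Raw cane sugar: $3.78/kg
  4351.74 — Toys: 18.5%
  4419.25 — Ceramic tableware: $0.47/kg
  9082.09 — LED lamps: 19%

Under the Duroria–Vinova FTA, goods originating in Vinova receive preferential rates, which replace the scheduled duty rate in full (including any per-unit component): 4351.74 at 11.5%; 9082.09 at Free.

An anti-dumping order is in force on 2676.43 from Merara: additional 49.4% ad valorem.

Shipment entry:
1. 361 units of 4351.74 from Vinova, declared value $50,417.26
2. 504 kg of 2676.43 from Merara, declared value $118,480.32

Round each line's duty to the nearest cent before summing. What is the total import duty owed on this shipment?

Line 1 (4351.74, Vinova, 361 units, $50,417.26):
Base rate for 4351.74 is 18.5%.
Origin Vinova qualifies under the Duroria–Vinova agreement and 4351.74 is covered: preferential rate 11.5% applies instead.
Duty = $50,417.26 × 11.5% = $5,797.98.
Line 2 (2676.43, Merara, 504 kg, $118,480.32):
Base rate for 2676.43 is $3.78/kg.
Additional duty on 2676.43 from Merara: +49.4% ad valorem. Applied ad valorem rate = 49.4%.
Duty = $118,480.32 × 49.4% + 504 × $3.78 = $60,434.40.
Total = $5,797.98 + $60,434.40 = $66,232.38.

$66,232.38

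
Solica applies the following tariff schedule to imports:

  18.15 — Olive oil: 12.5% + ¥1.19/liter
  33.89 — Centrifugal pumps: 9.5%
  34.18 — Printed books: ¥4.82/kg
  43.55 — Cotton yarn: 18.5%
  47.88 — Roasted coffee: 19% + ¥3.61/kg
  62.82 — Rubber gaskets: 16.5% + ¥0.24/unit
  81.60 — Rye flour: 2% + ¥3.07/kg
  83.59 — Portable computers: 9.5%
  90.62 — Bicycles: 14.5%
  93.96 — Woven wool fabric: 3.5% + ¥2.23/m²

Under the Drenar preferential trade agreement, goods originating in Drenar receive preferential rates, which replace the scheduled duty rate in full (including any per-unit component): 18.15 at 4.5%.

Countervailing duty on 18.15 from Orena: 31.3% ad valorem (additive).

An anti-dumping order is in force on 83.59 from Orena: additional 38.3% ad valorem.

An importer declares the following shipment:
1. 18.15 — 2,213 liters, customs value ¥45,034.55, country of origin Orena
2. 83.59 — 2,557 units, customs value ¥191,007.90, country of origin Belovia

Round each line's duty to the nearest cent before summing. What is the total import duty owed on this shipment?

¥40,504.35

Line 1 (18.15, Orena, 2,213 liters, ¥45,034.55):
Base rate for 18.15 is 12.5% + ¥1.19/liter.
18.15 has an FTA preferential rate, but origin Orena is not Drenar; base rate stands.
Additional duty on 18.15 from Orena: +31.3%. Applied ad valorem rate: 12.5% + 31.3% = 43.8%.
Duty = ¥45,034.55 × 43.8% + 2,213 × ¥1.19 = ¥22,358.60.
Line 2 (83.59, Belovia, 2,557 units, ¥191,007.90):
Base rate for 83.59 is 9.5%.
The additional-duty order on 83.59 targets Orena, not Belovia; it does not apply.
Duty = ¥191,007.90 × 9.5% = ¥18,145.75.
Total = ¥22,358.60 + ¥18,145.75 = ¥40,504.35.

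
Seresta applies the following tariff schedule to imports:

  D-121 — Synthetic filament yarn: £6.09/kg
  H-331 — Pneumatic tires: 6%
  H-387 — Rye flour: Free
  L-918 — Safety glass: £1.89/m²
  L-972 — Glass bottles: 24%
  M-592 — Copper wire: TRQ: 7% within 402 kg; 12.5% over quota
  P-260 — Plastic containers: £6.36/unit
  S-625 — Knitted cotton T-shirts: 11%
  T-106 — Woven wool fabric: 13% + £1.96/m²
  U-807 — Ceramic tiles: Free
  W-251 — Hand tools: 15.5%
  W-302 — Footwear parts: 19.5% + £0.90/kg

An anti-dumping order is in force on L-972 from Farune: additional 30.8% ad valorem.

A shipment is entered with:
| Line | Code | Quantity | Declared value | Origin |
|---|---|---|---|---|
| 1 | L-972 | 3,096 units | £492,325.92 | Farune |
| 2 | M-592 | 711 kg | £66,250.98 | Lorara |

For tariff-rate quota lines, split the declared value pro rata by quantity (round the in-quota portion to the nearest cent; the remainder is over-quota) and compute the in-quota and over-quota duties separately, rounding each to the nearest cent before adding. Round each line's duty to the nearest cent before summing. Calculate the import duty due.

Line 1 (L-972, Farune, 3,096 units, £492,325.92):
Base rate for L-972 is 24%.
Additional duty on L-972 from Farune: +30.8%. Applied ad valorem rate: 24% + 30.8% = 54.8%.
Duty = £492,325.92 × 54.8% = £269,794.60.
Line 2 (M-592, Lorara, 711 kg, £66,250.98):
Code M-592 is under a tariff-rate quota (threshold 402 kg). In-quota: 402 kg at 7%; over-quota: 309 kg at 12.5%.
Pro-rata value split: in-quota = £66,250.98 × 402/711 = £37,458.36; over-quota = £66,250.98 − £37,458.36 = £28,792.62.
In-quota duty = £37,458.36 × 7% = £2,622.09. Over-quota duty = £28,792.62 × 12.5% = £3,599.08.
Line duty = £2,622.09 + £3,599.08 = £6,221.17.
Total = £269,794.60 + £6,221.17 = £276,015.77.

£276,015.77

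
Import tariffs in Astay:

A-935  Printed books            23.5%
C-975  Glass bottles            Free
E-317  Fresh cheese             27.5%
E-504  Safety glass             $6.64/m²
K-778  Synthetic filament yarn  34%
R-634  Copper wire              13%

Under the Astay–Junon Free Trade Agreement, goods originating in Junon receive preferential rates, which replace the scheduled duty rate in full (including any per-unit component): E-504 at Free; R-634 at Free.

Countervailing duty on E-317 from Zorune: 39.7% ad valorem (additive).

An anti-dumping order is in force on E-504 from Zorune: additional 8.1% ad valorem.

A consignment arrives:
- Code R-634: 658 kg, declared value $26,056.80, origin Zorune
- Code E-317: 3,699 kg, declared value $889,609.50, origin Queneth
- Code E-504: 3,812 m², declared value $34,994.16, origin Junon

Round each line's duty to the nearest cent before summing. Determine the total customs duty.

$248,029.99

Line 1 (R-634, Zorune, 658 kg, $26,056.80):
Base rate for R-634 is 13%.
R-634 has an FTA preferential rate, but origin Zorune is not Junon; base rate stands.
Duty = $26,056.80 × 13% = $3,387.38.
Line 2 (E-317, Queneth, 3,699 kg, $889,609.50):
Base rate for E-317 is 27.5%.
The additional-duty order on E-317 targets Zorune, not Queneth; it does not apply.
Duty = $889,609.50 × 27.5% = $244,642.61.
Line 3 (E-504, Junon, 3,812 m², $34,994.16):
Base rate for E-504 is $6.64/m².
Origin Junon qualifies under the Astay–Junon agreement and E-504 is covered: preferential rate Free applies instead.
The additional-duty order on E-504 targets Zorune, not Junon; it does not apply.
Duty = $34,994.16 × 0% = $0.00.
Total = $3,387.38 + $244,642.61 + $0.00 = $248,029.99.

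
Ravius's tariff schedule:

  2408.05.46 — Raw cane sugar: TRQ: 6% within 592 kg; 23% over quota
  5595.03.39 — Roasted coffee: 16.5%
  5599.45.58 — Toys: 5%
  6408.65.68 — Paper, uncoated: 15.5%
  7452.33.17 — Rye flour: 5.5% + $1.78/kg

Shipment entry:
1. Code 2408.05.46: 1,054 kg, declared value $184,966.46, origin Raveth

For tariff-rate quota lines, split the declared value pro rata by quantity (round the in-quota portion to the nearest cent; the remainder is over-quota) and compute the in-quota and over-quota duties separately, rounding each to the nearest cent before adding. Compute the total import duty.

$24,880.97

Line 1 (2408.05.46, Raveth, 1,054 kg, $184,966.46):
Code 2408.05.46 is under a tariff-rate quota (threshold 592 kg). In-quota: 592 kg at 6%; over-quota: 462 kg at 23%.
Pro-rata value split: in-quota = $184,966.46 × 592/1,054 = $103,890.08; over-quota = $184,966.46 − $103,890.08 = $81,076.38.
In-quota duty = $103,890.08 × 6% = $6,233.40. Over-quota duty = $81,076.38 × 23% = $18,647.57.
Line duty = $6,233.40 + $18,647.57 = $24,880.97.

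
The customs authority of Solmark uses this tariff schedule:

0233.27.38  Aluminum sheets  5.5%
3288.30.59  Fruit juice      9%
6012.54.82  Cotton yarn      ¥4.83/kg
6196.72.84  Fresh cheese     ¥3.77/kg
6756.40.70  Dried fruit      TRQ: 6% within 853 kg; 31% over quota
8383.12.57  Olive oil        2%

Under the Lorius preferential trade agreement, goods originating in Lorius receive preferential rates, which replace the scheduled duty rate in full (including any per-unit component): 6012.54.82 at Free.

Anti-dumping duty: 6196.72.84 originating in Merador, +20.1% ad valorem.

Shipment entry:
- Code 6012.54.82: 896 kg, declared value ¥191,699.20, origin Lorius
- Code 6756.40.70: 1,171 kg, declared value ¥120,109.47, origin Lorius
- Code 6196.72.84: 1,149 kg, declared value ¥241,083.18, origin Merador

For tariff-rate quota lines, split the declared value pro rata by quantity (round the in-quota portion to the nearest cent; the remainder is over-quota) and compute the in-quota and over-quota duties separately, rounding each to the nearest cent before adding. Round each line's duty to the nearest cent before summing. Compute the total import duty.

¥68,150.33

Line 1 (6012.54.82, Lorius, 896 kg, ¥191,699.20):
Base rate for 6012.54.82 is ¥4.83/kg.
Origin Lorius qualifies under the Solmark–Lorius agreement and 6012.54.82 is covered: preferential rate Free applies instead.
Duty = ¥191,699.20 × 0% = ¥0.00.
Line 2 (6756.40.70, Lorius, 1,171 kg, ¥120,109.47):
Code 6756.40.70 is under a tariff-rate quota (threshold 853 kg). In-quota: 853 kg at 6%; over-quota: 318 kg at 31%.
Pro-rata value split: in-quota = ¥120,109.47 × 853/1,171 = ¥87,492.21; over-quota = ¥120,109.47 − ¥87,492.21 = ¥32,617.26.
In-quota duty = ¥87,492.21 × 6% = ¥5,249.53. Over-quota duty = ¥32,617.26 × 31% = ¥10,111.35.
Line duty = ¥5,249.53 + ¥10,111.35 = ¥15,360.88.
Line 3 (6196.72.84, Merador, 1,149 kg, ¥241,083.18):
Base rate for 6196.72.84 is ¥3.77/kg.
Additional duty on 6196.72.84 from Merador: +20.1% ad valorem. Applied ad valorem rate = 20.1%.
Duty = ¥241,083.18 × 20.1% + 1,149 × ¥3.77 = ¥52,789.45.
Total = ¥0.00 + ¥15,360.88 + ¥52,789.45 = ¥68,150.33.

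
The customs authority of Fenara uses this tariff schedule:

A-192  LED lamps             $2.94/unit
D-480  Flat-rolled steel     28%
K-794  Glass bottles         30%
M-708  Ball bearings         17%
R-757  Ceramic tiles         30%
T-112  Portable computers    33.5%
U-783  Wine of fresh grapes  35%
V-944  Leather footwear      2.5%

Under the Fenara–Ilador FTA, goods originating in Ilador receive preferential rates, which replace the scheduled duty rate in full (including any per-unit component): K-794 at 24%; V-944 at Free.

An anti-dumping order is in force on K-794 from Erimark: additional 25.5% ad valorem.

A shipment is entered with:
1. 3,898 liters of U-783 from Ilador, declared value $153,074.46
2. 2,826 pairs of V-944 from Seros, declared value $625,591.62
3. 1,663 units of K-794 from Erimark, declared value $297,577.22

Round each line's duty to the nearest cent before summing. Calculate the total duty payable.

Line 1 (U-783, Ilador, 3,898 liters, $153,074.46):
Base rate for U-783 is 35%.
Origin Ilador is the FTA partner but U-783 is not on the preference list; base rate stands.
Duty = $153,074.46 × 35% = $53,576.06.
Line 2 (V-944, Seros, 2,826 pairs, $625,591.62):
Base rate for V-944 is 2.5%.
V-944 has an FTA preferential rate, but origin Seros is not Ilador; base rate stands.
Duty = $625,591.62 × 2.5% = $15,639.79.
Line 3 (K-794, Erimark, 1,663 units, $297,577.22):
Base rate for K-794 is 30%.
K-794 has an FTA preferential rate, but origin Erimark is not Ilador; base rate stands.
Additional duty on K-794 from Erimark: +25.5%. Applied ad valorem rate: 30% + 25.5% = 55.5%.
Duty = $297,577.22 × 55.5% = $165,155.36.
Total = $53,576.06 + $15,639.79 + $165,155.36 = $234,371.21.

$234,371.21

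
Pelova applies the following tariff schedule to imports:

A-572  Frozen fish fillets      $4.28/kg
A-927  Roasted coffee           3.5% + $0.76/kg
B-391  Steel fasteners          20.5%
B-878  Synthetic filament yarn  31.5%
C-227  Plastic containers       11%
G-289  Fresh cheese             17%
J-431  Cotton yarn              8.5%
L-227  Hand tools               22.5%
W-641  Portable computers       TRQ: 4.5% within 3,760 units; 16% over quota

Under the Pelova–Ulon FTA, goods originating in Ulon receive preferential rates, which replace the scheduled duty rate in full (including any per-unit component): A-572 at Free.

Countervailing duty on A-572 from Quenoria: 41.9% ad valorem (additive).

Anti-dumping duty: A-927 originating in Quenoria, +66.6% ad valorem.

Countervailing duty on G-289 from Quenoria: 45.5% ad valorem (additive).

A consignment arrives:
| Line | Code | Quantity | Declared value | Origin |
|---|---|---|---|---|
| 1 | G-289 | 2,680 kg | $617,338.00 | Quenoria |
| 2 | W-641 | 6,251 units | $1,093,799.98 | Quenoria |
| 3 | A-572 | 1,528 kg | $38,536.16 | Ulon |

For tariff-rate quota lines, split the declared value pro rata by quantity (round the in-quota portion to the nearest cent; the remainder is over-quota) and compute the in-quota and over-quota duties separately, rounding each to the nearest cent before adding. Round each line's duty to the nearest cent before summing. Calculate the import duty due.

$485,182.90

Line 1 (G-289, Quenoria, 2,680 kg, $617,338.00):
Base rate for G-289 is 17%.
Additional duty on G-289 from Quenoria: +45.5%. Applied ad valorem rate: 17% + 45.5% = 62.5%.
Duty = $617,338.00 × 62.5% = $385,836.25.
Line 2 (W-641, Quenoria, 6,251 units, $1,093,799.98):
Code W-641 is under a tariff-rate quota (threshold 3,760 units). In-quota: 3,760 units at 4.5%; over-quota: 2,491 units at 16%.
Pro-rata value split: in-quota = $1,093,799.98 × 3,760/6,251 = $657,924.80; over-quota = $1,093,799.98 − $657,924.80 = $435,875.18.
In-quota duty = $657,924.80 × 4.5% = $29,606.62. Over-quota duty = $435,875.18 × 16% = $69,740.03.
Line duty = $29,606.62 + $69,740.03 = $99,346.65.
Line 3 (A-572, Ulon, 1,528 kg, $38,536.16):
Base rate for A-572 is $4.28/kg.
Origin Ulon qualifies under the Pelova–Ulon agreement and A-572 is covered: preferential rate Free applies instead.
The additional-duty order on A-572 targets Quenoria, not Ulon; it does not apply.
Duty = $38,536.16 × 0% = $0.00.
Total = $385,836.25 + $99,346.65 + $0.00 = $485,182.90.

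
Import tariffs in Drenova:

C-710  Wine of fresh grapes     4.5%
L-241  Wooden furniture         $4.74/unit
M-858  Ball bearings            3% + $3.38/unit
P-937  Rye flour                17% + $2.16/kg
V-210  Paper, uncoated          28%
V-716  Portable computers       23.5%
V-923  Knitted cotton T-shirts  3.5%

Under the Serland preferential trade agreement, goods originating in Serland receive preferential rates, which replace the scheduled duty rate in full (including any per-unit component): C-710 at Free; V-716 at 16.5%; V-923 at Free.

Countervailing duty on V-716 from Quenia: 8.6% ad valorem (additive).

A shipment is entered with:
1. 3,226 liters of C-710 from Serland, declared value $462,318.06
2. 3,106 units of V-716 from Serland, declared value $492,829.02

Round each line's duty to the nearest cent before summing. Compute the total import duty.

Line 1 (C-710, Serland, 3,226 liters, $462,318.06):
Base rate for C-710 is 4.5%.
Origin Serland qualifies under the Drenova–Serland agreement and C-710 is covered: preferential rate Free applies instead.
Duty = $462,318.06 × 0% = $0.00.
Line 2 (V-716, Serland, 3,106 units, $492,829.02):
Base rate for V-716 is 23.5%.
Origin Serland qualifies under the Drenova–Serland agreement and V-716 is covered: preferential rate 16.5% applies instead.
The additional-duty order on V-716 targets Quenia, not Serland; it does not apply.
Duty = $492,829.02 × 16.5% = $81,316.79.
Total = $0.00 + $81,316.79 = $81,316.79.

$81,316.79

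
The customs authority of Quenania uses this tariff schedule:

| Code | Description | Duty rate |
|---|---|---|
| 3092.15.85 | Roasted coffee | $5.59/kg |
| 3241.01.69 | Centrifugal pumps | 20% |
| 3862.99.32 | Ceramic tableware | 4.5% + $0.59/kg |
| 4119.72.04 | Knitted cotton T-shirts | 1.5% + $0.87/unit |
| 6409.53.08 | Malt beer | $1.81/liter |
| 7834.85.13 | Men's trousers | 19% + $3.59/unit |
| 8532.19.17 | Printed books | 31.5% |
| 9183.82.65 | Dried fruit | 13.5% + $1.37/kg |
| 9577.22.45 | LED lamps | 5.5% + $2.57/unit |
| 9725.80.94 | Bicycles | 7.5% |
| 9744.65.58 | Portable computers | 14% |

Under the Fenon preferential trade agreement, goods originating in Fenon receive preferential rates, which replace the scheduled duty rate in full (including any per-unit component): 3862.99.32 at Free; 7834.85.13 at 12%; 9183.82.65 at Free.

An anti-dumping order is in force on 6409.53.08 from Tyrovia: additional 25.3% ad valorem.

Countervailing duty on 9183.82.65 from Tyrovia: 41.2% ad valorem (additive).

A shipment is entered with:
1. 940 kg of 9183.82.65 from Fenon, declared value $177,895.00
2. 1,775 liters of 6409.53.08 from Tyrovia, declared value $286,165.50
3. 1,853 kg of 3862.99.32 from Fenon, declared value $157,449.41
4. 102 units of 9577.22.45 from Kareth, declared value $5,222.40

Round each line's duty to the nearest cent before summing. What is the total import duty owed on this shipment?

Line 1 (9183.82.65, Fenon, 940 kg, $177,895.00):
Base rate for 9183.82.65 is 13.5% + $1.37/kg.
Origin Fenon qualifies under the Quenania–Fenon agreement and 9183.82.65 is covered: preferential rate Free applies instead.
The additional-duty order on 9183.82.65 targets Tyrovia, not Fenon; it does not apply.
Duty = $177,895.00 × 0% = $0.00.
Line 2 (6409.53.08, Tyrovia, 1,775 liters, $286,165.50):
Base rate for 6409.53.08 is $1.81/liter.
Additional duty on 6409.53.08 from Tyrovia: +25.3% ad valorem. Applied ad valorem rate = 25.3%.
Duty = $286,165.50 × 25.3% + 1,775 × $1.81 = $75,612.62.
Line 3 (3862.99.32, Fenon, 1,853 kg, $157,449.41):
Base rate for 3862.99.32 is 4.5% + $0.59/kg.
Origin Fenon qualifies under the Quenania–Fenon agreement and 3862.99.32 is covered: preferential rate Free applies instead.
Duty = $157,449.41 × 0% = $0.00.
Line 4 (9577.22.45, Kareth, 102 units, $5,222.40):
Base rate for 9577.22.45 is 5.5% + $2.57/unit.
Duty = $5,222.40 × 5.5% + 102 × $2.57 = $549.37.
Total = $0.00 + $75,612.62 + $0.00 + $549.37 = $76,161.99.

$76,161.99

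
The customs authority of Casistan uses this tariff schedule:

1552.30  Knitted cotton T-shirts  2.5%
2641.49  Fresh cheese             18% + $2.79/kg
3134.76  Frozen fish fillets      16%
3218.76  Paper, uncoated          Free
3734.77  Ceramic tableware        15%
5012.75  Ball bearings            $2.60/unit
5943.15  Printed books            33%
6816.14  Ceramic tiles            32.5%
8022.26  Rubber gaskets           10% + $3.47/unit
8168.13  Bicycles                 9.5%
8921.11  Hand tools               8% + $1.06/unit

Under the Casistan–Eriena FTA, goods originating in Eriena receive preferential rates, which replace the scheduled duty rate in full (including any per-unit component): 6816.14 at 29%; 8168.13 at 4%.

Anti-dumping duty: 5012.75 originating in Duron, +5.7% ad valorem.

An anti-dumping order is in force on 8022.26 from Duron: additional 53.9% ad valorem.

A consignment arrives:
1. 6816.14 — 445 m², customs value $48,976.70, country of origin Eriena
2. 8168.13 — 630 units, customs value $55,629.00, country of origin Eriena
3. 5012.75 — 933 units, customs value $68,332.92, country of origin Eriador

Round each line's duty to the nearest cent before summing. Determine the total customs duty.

$18,854.20

Line 1 (6816.14, Eriena, 445 m², $48,976.70):
Base rate for 6816.14 is 32.5%.
Origin Eriena qualifies under the Casistan–Eriena agreement and 6816.14 is covered: preferential rate 29% applies instead.
Duty = $48,976.70 × 29% = $14,203.24.
Line 2 (8168.13, Eriena, 630 units, $55,629.00):
Base rate for 8168.13 is 9.5%.
Origin Eriena qualifies under the Casistan–Eriena agreement and 8168.13 is covered: preferential rate 4% applies instead.
Duty = $55,629.00 × 4% = $2,225.16.
Line 3 (5012.75, Eriador, 933 units, $68,332.92):
Base rate for 5012.75 is $2.60/unit.
The additional-duty order on 5012.75 targets Duron, not Eriador; it does not apply.
Duty = 933 × $2.60 = $2,425.80.
Total = $14,203.24 + $2,225.16 + $2,425.80 = $18,854.20.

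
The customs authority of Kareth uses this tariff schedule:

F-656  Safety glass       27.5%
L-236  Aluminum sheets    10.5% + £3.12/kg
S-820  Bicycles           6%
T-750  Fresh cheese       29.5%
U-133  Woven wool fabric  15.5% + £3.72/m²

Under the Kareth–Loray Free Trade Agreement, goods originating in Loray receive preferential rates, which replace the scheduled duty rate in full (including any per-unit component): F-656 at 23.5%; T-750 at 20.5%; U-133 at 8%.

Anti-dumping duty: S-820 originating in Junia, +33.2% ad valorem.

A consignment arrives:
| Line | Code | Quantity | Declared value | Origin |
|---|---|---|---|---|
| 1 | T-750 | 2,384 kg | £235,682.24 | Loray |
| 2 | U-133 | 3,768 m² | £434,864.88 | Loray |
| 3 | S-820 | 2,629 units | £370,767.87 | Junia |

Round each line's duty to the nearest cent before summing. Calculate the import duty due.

Line 1 (T-750, Loray, 2,384 kg, £235,682.24):
Base rate for T-750 is 29.5%.
Origin Loray qualifies under the Kareth–Loray agreement and T-750 is covered: preferential rate 20.5% applies instead.
Duty = £235,682.24 × 20.5% = £48,314.86.
Line 2 (U-133, Loray, 3,768 m², £434,864.88):
Base rate for U-133 is 15.5% + £3.72/m².
Origin Loray qualifies under the Kareth–Loray agreement and U-133 is covered: preferential rate 8% applies instead.
Duty = £434,864.88 × 8% = £34,789.19.
Line 3 (S-820, Junia, 2,629 units, £370,767.87):
Base rate for S-820 is 6%.
Additional duty on S-820 from Junia: +33.2%. Applied ad valorem rate: 6% + 33.2% = 39.2%.
Duty = £370,767.87 × 39.2% = £145,341.01.
Total = £48,314.86 + £34,789.19 + £145,341.01 = £228,445.06.

£228,445.06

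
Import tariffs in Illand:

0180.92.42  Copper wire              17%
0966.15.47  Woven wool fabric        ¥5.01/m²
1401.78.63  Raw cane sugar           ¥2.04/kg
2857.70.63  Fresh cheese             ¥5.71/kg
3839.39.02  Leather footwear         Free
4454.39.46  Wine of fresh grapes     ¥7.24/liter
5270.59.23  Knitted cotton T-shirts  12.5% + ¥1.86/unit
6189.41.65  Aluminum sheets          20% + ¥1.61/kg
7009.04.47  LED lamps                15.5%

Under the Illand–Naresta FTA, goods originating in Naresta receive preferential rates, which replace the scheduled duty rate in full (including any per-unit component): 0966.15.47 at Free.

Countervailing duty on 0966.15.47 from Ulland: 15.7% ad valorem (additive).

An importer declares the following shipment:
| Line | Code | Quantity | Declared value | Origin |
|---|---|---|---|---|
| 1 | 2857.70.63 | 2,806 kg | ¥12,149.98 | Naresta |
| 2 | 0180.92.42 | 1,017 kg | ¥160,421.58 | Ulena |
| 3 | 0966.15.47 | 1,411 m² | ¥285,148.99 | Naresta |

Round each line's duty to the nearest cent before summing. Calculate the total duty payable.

¥43,293.93

Line 1 (2857.70.63, Naresta, 2,806 kg, ¥12,149.98):
Base rate for 2857.70.63 is ¥5.71/kg.
Origin Naresta is the FTA partner but 2857.70.63 is not on the preference list; base rate stands.
Duty = 2,806 × ¥5.71 = ¥16,022.26.
Line 2 (0180.92.42, Ulena, 1,017 kg, ¥160,421.58):
Base rate for 0180.92.42 is 17%.
Duty = ¥160,421.58 × 17% = ¥27,271.67.
Line 3 (0966.15.47, Naresta, 1,411 m², ¥285,148.99):
Base rate for 0966.15.47 is ¥5.01/m².
Origin Naresta qualifies under the Illand–Naresta agreement and 0966.15.47 is covered: preferential rate Free applies instead.
The additional-duty order on 0966.15.47 targets Ulland, not Naresta; it does not apply.
Duty = ¥285,148.99 × 0% = ¥0.00.
Total = ¥16,022.26 + ¥27,271.67 + ¥0.00 = ¥43,293.93.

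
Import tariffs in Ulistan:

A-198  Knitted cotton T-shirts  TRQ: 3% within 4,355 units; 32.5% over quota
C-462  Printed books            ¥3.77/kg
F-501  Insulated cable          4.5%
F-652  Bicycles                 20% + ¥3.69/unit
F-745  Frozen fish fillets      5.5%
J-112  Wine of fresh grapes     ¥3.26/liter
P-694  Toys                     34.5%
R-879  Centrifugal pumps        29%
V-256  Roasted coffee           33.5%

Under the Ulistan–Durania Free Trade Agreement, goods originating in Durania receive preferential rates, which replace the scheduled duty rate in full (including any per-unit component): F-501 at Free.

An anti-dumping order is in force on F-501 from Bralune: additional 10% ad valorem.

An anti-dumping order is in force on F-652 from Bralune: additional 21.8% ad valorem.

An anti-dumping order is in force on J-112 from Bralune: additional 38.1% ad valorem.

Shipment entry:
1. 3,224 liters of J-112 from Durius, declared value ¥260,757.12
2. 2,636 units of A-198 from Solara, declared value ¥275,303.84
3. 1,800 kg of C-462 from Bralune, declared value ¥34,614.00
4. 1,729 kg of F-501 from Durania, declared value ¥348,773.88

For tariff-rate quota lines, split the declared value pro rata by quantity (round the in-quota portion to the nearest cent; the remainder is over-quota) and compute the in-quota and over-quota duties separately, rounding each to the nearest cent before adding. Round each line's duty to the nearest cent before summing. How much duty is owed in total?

¥25,555.36

Line 1 (J-112, Durius, 3,224 liters, ¥260,757.12):
Base rate for J-112 is ¥3.26/liter.
The additional-duty order on J-112 targets Bralune, not Durius; it does not apply.
Duty = 3,224 × ¥3.26 = ¥10,510.24.
Line 2 (A-198, Solara, 2,636 units, ¥275,303.84):
Code A-198 is under a tariff-rate quota (threshold 4,355 units). Quantity 2,636 units is within the quota, so the in-quota rate 3% applies to the full value.
Duty = ¥275,303.84 × 3% = ¥8,259.12.
Line 3 (C-462, Bralune, 1,800 kg, ¥34,614.00):
Base rate for C-462 is ¥3.77/kg.
Duty = 1,800 × ¥3.77 = ¥6,786.00.
Line 4 (F-501, Durania, 1,729 kg, ¥348,773.88):
Base rate for F-501 is 4.5%.
Origin Durania qualifies under the Ulistan–Durania agreement and F-501 is covered: preferential rate Free applies instead.
The additional-duty order on F-501 targets Bralune, not Durania; it does not apply.
Duty = ¥348,773.88 × 0% = ¥0.00.
Total = ¥10,510.24 + ¥8,259.12 + ¥6,786.00 + ¥0.00 = ¥25,555.36.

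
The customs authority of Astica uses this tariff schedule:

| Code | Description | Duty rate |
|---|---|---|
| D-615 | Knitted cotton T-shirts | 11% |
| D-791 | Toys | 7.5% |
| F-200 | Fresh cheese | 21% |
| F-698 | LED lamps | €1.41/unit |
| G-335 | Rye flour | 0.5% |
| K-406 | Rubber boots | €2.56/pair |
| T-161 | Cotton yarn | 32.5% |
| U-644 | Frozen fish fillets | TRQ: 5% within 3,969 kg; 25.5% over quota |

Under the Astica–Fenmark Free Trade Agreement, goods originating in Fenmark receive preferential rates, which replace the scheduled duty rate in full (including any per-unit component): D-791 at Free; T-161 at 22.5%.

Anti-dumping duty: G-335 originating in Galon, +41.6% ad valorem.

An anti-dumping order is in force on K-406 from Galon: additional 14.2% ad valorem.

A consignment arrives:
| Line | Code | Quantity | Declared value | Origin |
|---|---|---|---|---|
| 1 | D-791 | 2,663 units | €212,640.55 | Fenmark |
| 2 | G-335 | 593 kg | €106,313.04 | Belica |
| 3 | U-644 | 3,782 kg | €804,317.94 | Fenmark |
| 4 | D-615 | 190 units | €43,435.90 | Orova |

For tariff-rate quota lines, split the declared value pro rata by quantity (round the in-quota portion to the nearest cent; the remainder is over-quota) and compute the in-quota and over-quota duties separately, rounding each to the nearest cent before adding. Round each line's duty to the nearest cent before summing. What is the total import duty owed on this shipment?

€45,525.42

Line 1 (D-791, Fenmark, 2,663 units, €212,640.55):
Base rate for D-791 is 7.5%.
Origin Fenmark qualifies under the Astica–Fenmark agreement and D-791 is covered: preferential rate Free applies instead.
Duty = €212,640.55 × 0% = €0.00.
Line 2 (G-335, Belica, 593 kg, €106,313.04):
Base rate for G-335 is 0.5%.
The additional-duty order on G-335 targets Galon, not Belica; it does not apply.
Duty = €106,313.04 × 0.5% = €531.57.
Line 3 (U-644, Fenmark, 3,782 kg, €804,317.94):
Code U-644 is under a tariff-rate quota (threshold 3,969 kg). Quantity 3,782 kg is within the quota, so the in-quota rate 5% applies to the full value.
Duty = €804,317.94 × 5% = €40,215.90.
Line 4 (D-615, Orova, 190 units, €43,435.90):
Base rate for D-615 is 11%.
Duty = €43,435.90 × 11% = €4,777.95.
Total = €0.00 + €531.57 + €40,215.90 + €4,777.95 = €45,525.42.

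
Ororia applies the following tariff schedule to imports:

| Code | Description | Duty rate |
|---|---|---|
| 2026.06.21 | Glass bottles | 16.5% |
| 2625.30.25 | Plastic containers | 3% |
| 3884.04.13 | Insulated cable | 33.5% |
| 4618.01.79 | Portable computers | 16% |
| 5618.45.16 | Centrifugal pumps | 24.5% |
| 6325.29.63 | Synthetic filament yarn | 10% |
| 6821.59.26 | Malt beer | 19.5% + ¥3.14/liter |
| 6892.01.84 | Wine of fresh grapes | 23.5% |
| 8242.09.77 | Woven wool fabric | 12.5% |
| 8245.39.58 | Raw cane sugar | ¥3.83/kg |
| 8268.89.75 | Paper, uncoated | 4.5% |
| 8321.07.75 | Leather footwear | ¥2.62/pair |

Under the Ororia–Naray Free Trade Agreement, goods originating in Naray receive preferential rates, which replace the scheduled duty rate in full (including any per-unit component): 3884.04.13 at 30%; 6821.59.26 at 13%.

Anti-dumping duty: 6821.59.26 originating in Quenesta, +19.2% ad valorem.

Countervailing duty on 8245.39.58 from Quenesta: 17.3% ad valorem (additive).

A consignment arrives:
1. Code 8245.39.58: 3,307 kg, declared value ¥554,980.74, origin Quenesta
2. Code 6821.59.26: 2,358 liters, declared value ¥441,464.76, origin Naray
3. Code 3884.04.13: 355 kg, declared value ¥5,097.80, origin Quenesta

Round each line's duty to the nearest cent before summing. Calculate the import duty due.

¥167,775.66

Line 1 (8245.39.58, Quenesta, 3,307 kg, ¥554,980.74):
Base rate for 8245.39.58 is ¥3.83/kg.
Additional duty on 8245.39.58 from Quenesta: +17.3% ad valorem. Applied ad valorem rate = 17.3%.
Duty = ¥554,980.74 × 17.3% + 3,307 × ¥3.83 = ¥108,677.48.
Line 2 (6821.59.26, Naray, 2,358 liters, ¥441,464.76):
Base rate for 6821.59.26 is 19.5% + ¥3.14/liter.
Origin Naray qualifies under the Ororia–Naray agreement and 6821.59.26 is covered: preferential rate 13% applies instead.
The additional-duty order on 6821.59.26 targets Quenesta, not Naray; it does not apply.
Duty = ¥441,464.76 × 13% = ¥57,390.42.
Line 3 (3884.04.13, Quenesta, 355 kg, ¥5,097.80):
Base rate for 3884.04.13 is 33.5%.
3884.04.13 has an FTA preferential rate, but origin Quenesta is not Naray; base rate stands.
Duty = ¥5,097.80 × 33.5% = ¥1,707.76.
Total = ¥108,677.48 + ¥57,390.42 + ¥1,707.76 = ¥167,775.66.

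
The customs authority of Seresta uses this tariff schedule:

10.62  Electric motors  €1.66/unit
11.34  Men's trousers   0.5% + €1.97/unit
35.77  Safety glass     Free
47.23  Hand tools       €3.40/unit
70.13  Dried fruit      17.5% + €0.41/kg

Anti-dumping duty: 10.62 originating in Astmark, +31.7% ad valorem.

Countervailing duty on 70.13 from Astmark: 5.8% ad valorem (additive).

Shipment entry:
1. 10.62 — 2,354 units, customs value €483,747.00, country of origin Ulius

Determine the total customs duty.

€3,907.64

Line 1 (10.62, Ulius, 2,354 units, €483,747.00):
Base rate for 10.62 is €1.66/unit.
The additional-duty order on 10.62 targets Astmark, not Ulius; it does not apply.
Duty = 2,354 × €1.66 = €3,907.64.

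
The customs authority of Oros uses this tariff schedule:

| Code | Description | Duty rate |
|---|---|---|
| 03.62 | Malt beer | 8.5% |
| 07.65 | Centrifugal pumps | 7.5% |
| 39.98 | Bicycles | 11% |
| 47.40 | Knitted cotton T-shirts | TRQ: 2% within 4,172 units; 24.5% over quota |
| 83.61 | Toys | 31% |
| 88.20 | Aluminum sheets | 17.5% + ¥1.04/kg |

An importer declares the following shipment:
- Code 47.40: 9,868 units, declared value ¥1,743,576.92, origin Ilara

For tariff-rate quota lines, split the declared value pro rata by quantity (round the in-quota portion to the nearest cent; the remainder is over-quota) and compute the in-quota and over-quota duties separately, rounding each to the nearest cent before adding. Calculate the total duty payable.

Line 1 (47.40, Ilara, 9,868 units, ¥1,743,576.92):
Code 47.40 is under a tariff-rate quota (threshold 4,172 units). In-quota: 4,172 units at 2%; over-quota: 5,696 units at 24.5%.
Pro-rata value split: in-quota = ¥1,743,576.92 × 4,172/9,868 = ¥737,150.68; over-quota = ¥1,743,576.92 − ¥737,150.68 = ¥1,006,426.24.
In-quota duty = ¥737,150.68 × 2% = ¥14,743.01. Over-quota duty = ¥1,006,426.24 × 24.5% = ¥246,574.43.
Line duty = ¥14,743.01 + ¥246,574.43 = ¥261,317.44.

¥261,317.44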